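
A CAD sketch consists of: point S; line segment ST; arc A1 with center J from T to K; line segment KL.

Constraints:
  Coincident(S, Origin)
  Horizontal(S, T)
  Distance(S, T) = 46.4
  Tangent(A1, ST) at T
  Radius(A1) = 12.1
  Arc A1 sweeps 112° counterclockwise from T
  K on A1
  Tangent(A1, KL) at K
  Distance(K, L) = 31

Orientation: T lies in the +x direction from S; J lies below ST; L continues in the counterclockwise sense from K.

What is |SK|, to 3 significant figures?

38.9

S is at the origin; ST is horizontal with |ST| = 46.4 and T on the +x side, so T = (46.4, 0.00). Since A1 is tangent to ST there, JT ⟂ ST, so J = T + (0, -12.1) = (46.4, -12.1). On A1, T sits at bearing 90° from J; a 112° counterclockwise sweep puts K at bearing 202°, so K = J + 12.1·(cos 202°, sin 202°) = (35.2, -16.6). Then |SK| = |K − S| = 38.9.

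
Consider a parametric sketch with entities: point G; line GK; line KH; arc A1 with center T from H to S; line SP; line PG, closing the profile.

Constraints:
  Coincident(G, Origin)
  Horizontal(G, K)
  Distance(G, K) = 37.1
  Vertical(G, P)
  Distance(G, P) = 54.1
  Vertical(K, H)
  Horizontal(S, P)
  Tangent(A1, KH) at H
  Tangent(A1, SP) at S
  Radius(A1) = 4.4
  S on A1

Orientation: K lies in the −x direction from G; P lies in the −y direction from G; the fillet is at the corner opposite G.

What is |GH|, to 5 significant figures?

62.020

G is at the origin; GK is horizontal with |GK| = 37.1 and K on the −x side, so K = (-37.100, 0.0000). GP is vertical with |GP| = 54.1 and P on the −y side, so P = (0.0000, -54.100). The virtual corner opposite G is at (-37.100, -54.100). The tangent condition forces TH to be normal to KH and since A1 is tangent to SP there, TS ⟂ SP, with radius 4.4, so the center T sits 4.4 in from both sides at T = (-32.700, -49.700). That places the tangent points at H = (-37.100, -49.700) on KH and S = (-32.700, -54.100) on SP. Then |GH| = |H − G| = 62.020.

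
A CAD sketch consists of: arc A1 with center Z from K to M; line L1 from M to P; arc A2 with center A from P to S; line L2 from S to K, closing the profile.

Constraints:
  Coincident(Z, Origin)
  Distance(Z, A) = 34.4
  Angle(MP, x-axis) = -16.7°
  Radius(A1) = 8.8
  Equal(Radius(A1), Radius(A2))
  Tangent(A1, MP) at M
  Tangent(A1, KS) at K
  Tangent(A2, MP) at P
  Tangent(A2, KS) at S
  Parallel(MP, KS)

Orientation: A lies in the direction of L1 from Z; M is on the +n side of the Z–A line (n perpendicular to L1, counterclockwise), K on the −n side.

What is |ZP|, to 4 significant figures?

35.51

The slot axis is L1's direction at -16.7°, so u = (cos -16.7°, sin -16.7°) = (0.9578, -0.2874) and n = (−sin -16.7°, cos -16.7°) = (0.2874, 0.9578). Z is at the origin and A lies 34.4 along u from Z, so A = 34.4·u = (32.95, -9.885). Tangency of A1 to both parallel lines with radius 8.8 puts M and K at Z ± 8.8·n: M = (2.529, 8.429), K = (-2.529, -8.429). Equal radii place P and S the same way about A: P = A + 8.8·n = (35.48, -1.456), S = A − 8.8·n = (30.42, -18.31). Then |ZP| = |P − Z| = 35.51.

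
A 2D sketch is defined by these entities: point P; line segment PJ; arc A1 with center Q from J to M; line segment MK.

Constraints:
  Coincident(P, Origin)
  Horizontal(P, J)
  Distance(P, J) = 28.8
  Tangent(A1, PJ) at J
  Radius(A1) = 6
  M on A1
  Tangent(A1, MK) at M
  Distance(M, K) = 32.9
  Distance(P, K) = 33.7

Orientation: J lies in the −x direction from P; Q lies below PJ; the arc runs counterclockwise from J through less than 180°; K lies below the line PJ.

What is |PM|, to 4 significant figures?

34.46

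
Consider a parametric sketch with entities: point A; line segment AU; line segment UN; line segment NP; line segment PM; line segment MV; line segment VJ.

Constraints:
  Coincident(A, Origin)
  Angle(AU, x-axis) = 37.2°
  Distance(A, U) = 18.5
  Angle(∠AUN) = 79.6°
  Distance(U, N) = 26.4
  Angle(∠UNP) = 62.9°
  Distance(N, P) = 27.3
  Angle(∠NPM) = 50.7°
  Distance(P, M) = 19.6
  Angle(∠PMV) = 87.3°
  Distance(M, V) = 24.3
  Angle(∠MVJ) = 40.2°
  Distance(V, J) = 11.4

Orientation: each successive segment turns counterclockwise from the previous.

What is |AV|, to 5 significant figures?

32.716

A is at the origin; AU runs at 37.2° with length 18.5, so U = (14.736, 11.185). ∠AUN = 79.6° gives UN at 137.60° from the x-axis; with |UN| = 26.4, N = (-4.7594, 28.987). ∠UNP = 62.9° gives NP at -105.30° from the x-axis; with |NP| = 27.3, P = (-11.963, 2.6542). ∠NPM = 50.7° gives PM at 24.000° from the x-axis; with |PM| = 19.6, M = (5.9423, 10.626). ∠PMV = 87.3° gives MV at 116.70° from the x-axis; with |MV| = 24.3, V = (-4.9761, 32.335). Then |AV| = |V − A| = 32.716.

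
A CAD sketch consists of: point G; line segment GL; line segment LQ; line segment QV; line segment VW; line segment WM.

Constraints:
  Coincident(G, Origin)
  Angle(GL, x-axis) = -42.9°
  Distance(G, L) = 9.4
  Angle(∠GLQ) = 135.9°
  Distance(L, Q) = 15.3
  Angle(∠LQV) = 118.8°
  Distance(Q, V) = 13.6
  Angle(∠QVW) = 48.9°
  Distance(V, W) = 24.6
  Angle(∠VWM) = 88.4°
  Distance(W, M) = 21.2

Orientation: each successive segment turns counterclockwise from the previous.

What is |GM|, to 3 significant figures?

22.6

G is at the origin; GL runs at -42.9° with length 9.4, so L = (6.89, -6.40). ∠GLQ = 135.9° gives LQ at 1.20° from the x-axis; with |LQ| = 15.3, Q = (22.2, -6.08). ∠LQV = 118.8° gives QV at 62.4° from the x-axis; with |QV| = 13.6, V = (28.5, 5.97). ∠QVW = 48.9° gives VW at -166° from the x-axis; with |VW| = 24.6, W = (4.56, 0.231). ∠VWM = 88.4° gives WM at -74.9° from the x-axis; with |WM| = 21.2, M = (10.1, -20.2). Then |GM| = |M − G| = 22.6.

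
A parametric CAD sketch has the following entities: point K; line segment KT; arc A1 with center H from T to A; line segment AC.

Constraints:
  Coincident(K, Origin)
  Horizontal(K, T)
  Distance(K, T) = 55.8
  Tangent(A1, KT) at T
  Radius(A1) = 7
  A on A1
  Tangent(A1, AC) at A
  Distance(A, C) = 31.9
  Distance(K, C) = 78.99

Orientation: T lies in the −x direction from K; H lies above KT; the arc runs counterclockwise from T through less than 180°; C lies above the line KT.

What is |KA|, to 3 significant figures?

51.6

K is at the origin; KT is horizontal with |KT| = 55.8 and T on the −x side, so T = (-55.8, 0.00). The tangent condition forces HT to be normal to KT, so H = T + (0, 7) = (-55.8, 7.00). Since HA ⟂ AC (tangency), |HC| = √(7.0² + 31.9²) = 32.7 regardless of where A sits on A1. So C lies on both circle(K, 78.99) and circle(H, 32.7); the above-KT intersection is C = (-70.1, 36.3). A is the foot of the tangent from C: A = (-50.3, 11.3).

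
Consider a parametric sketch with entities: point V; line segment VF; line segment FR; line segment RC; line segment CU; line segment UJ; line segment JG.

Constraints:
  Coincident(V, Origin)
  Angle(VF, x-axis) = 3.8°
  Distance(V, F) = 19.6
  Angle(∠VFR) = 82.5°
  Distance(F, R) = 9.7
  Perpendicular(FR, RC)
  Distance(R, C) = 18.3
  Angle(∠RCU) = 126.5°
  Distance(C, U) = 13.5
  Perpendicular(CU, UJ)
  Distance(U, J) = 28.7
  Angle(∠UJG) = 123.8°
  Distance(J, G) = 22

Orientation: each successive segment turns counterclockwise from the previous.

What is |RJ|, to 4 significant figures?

28.11

∠RCU = 126.5° gives CU at -115.2° from the x-axis; with |CU| = 13.5, U = (-6.037, -4.990). CU is perpendicular to UJ, so UJ runs at -25.20°; with |UJ| = 28.7, J = (19.93, -17.21). Then |RJ| = |J − R| = 28.11.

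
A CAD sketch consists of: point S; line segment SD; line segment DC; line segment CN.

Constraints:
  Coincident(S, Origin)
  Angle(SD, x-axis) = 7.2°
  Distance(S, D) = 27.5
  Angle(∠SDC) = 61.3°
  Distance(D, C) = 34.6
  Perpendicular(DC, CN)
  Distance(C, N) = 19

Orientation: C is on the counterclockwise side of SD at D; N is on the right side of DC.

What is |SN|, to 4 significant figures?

48.14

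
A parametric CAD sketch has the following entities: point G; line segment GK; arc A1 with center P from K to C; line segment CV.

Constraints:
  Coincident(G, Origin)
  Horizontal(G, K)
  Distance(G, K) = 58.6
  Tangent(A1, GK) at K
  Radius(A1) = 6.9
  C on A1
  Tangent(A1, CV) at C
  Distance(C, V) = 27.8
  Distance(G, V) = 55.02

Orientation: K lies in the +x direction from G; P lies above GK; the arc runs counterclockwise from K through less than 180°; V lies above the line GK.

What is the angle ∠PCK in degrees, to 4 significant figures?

23.59°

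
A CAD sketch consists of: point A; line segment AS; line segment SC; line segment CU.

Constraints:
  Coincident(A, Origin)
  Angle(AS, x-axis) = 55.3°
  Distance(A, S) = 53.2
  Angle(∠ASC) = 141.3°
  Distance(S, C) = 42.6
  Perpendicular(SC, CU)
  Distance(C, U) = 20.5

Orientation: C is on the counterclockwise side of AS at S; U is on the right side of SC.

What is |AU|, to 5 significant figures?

99.832

A is at the origin; AS runs at 55.3° with length 53.2, so S = 53.2·(cos 55.3°, sin 55.3°) = (30.286, 43.738). ∠ASC = 141.3°, so SC runs at 55.3° + (180° − 141.3°) = 94.000° from the x-axis; with |SC| = 42.6, C = S + 42.6·(cos 94.000°, sin 94.000°) = (27.314, 86.234). SC ⟂ CU; with |CU| = 20.5 on the right of SC, U = C + 20.5·(0.99756, 0.069756) = (47.764, 87.664). Then |AU| = |U − A| = 99.832.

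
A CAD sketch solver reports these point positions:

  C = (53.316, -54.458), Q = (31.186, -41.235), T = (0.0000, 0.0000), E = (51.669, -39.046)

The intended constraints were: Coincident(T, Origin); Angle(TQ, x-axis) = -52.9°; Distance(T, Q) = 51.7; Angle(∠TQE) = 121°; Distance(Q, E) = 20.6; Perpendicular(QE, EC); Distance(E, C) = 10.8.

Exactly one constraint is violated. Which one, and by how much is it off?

Distance(E, C) = 10.8 — off by 4.70.

T = (0.00, 0.00) ✓; TQ at -52.90° ✓; |TQ| = 51.70 ✓; ∠TQE = 121.0° ✓; |QE| = 20.60 ✓; ∠(QE, EC) = 90.00° ✓; |EC| = 15.50 ✗.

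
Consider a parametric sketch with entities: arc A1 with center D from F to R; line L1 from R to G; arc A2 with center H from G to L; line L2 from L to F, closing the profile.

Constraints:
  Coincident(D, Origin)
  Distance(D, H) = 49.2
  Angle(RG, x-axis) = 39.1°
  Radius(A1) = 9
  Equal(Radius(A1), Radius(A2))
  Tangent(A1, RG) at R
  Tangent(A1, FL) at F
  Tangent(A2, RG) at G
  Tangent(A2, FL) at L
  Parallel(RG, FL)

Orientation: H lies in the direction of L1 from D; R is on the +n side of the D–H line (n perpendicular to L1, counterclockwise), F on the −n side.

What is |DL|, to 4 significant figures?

50.02

Tangency of A1 to both parallel lines with radius 9.0 puts R and F at D ± 9.0·n: R = (-5.676, 6.984), F = (5.676, -6.984). Equal radii place G and L the same way about H: G = H + 9.0·n = (32.51, 38.01), L = H − 9.0·n = (43.86, 24.04). Then |DL| = |L − D| = 50.02.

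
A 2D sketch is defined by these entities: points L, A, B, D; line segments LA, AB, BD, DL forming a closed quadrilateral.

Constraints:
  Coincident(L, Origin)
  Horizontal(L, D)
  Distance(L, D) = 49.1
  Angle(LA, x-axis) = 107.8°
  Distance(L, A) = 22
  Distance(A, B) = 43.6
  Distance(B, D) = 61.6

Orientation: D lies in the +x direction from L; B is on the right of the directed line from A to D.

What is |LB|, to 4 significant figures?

24.07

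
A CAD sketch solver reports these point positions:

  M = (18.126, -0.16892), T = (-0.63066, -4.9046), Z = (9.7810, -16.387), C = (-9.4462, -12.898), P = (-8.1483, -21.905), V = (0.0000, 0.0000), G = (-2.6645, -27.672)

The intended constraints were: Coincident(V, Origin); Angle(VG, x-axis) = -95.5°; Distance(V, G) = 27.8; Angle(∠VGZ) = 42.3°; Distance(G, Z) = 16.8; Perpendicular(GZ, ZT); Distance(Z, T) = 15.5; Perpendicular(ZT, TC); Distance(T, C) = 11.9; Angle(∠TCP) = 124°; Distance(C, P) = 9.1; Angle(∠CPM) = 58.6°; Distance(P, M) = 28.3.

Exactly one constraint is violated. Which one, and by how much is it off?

Distance(P, M) = 28.3 — off by 5.80.

V = (0.00, 0.00) ✓; VG at -95.50° ✓; |VG| = 27.80 ✓; ∠VGZ = 42.30° ✓; |GZ| = 16.80 ✓; ∠(GZ, ZT) = 90.00° ✓; |ZT| = 15.50 ✓; ∠(ZT, TC) = 90.00° ✓; |TC| = 11.90 ✓; ∠TCP = 124.0° ✓; |CP| = 9.100 ✓; ∠CPM = 58.60° ✓; |PM| = 34.10 ✗.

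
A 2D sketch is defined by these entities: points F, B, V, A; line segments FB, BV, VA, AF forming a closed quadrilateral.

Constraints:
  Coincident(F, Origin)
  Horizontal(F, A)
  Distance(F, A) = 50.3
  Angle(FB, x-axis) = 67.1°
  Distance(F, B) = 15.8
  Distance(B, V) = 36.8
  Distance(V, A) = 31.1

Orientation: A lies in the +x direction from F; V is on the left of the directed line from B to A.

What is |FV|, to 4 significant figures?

49.47

Checks: |BV| = 36.80 ✓; |VA| = 31.10 ✓.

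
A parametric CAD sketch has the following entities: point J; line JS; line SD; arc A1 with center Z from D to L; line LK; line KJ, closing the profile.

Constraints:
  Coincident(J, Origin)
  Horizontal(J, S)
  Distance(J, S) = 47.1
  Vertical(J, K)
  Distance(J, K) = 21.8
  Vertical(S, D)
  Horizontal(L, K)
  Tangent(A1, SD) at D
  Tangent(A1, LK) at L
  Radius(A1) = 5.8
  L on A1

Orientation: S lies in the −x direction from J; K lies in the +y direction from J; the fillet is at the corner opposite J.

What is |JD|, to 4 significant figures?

49.74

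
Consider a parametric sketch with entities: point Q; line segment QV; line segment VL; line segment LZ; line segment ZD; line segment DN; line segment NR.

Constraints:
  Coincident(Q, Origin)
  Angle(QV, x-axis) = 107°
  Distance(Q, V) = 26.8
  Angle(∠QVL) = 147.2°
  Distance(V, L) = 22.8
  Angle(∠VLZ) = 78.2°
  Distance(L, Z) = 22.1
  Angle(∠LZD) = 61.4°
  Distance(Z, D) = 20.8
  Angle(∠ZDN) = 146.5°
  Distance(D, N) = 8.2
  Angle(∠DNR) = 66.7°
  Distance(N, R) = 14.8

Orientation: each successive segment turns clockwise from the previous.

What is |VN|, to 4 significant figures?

0.3204

Q is at the origin; QV runs at 107.0° with length 26.8, so V = (-7.836, 25.63). ∠QVL = 147.2° gives VL at 74.20° from the x-axis; with |VL| = 22.8, L = (-1.628, 47.57). ∠VLZ = 78.2° gives LZ at -27.60° from the x-axis; with |LZ| = 22.1, Z = (17.96, 37.33). ∠LZD = 61.4° gives ZD at -146.2° from the x-axis; with |ZD| = 20.8, D = (0.6731, 25.76). ∠ZDN = 146.5° gives DN at -179.7° from the x-axis; with |DN| = 8.2, N = (-7.527, 25.71). Then |VN| = |N − V| = 0.3204.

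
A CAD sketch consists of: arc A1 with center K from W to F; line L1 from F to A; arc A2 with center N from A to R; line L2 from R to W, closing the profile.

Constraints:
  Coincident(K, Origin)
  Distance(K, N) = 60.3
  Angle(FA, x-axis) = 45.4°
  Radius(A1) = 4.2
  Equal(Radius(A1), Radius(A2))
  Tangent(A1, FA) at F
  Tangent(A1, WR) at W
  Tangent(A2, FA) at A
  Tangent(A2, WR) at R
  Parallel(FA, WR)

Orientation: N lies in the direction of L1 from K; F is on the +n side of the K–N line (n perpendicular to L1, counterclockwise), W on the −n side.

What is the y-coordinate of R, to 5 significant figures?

39.986

The slot axis is L1's direction at 45.4°, so u = (cos 45.4°, sin 45.4°) = (0.70215, 0.71203) and n = (−sin 45.4°, cos 45.4°) = (-0.71203, 0.70215). K is at the origin and N lies 60.3 along u from K, so N = 60.3·u = (42.340, 42.935). Tangency of A1 to both parallel lines with radius 4.2 puts F and W at K ± 4.2·n: F = (-2.9905, 2.9490), W = (2.9905, -2.9490). Equal radii place A and R the same way about N: A = N + 4.2·n = (39.349, 45.884), R = N − 4.2·n = (45.330, 39.986). So R.y = 39.986.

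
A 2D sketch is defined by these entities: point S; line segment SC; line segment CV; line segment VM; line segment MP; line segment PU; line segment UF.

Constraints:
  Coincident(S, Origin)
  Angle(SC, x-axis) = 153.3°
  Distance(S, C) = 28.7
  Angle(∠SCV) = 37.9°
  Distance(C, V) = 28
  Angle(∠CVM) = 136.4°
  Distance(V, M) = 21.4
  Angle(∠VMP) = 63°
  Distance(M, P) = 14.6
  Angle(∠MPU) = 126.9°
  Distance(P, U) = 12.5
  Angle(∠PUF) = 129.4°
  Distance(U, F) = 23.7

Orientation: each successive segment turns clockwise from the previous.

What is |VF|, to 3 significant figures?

15.5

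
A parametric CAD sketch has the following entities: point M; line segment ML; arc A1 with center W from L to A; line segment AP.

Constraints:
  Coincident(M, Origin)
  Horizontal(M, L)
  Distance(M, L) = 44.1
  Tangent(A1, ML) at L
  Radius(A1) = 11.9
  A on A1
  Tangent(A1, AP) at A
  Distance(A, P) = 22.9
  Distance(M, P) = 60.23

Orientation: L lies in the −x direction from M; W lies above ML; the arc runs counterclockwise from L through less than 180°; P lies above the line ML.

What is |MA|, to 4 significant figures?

38.97

M is at the origin; ML is horizontal with |ML| = 44.1 and L on the −x side, so L = (-44.10, 0.000). A1 meets ML tangentially, so WL is at right angles to ML, so W = L + (0, 11.9) = (-44.10, 11.90). Since WA ⟂ AP (tangency), |WP| = √(11.9² + 22.9²) = 25.81 regardless of where A sits on A1. So P lies on both circle(M, 60.23) and circle(W, 25.81); the above-ML intersection is P = (-47.11, 37.53). A is the foot of the tangent from P: A = (-34.25, 18.58).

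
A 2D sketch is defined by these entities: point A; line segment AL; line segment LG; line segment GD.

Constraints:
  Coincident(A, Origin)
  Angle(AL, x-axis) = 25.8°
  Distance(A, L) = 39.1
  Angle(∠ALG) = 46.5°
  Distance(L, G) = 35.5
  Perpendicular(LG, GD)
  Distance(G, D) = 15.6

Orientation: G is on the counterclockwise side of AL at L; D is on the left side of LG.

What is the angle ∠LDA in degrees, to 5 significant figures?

79.793°

A is at the origin; AL runs at 25.8° with length 39.1, so L = 39.1·(cos 25.8°, sin 25.8°) = (35.202, 17.018). ∠ALG = 46.5°, so LG runs at 25.8° + (180° − 46.5°) = 159.30° from the x-axis; with |LG| = 35.5, G = L + 35.5·(cos 159.30°, sin 159.30°) = (1.9942, 29.566). LG is perpendicular to GD; with |GD| = 15.6 on the left of LG, D = G + 15.6·(-0.35347, -0.93544) = (-3.5200, 14.973). Then cos ∠LDA = DL·DA / (|DL||DA|), giving 79.793°.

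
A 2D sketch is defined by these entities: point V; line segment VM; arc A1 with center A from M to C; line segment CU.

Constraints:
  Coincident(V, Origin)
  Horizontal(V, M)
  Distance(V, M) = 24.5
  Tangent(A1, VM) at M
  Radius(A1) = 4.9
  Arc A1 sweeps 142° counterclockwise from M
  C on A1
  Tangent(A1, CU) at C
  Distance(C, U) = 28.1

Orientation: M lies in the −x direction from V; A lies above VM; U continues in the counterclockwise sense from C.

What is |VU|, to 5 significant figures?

50.818

V is at the origin; VM is horizontal with |VM| = 24.5 and M on the −x side, so M = (-24.500, 0.0000). A1 meets VM tangentially, so AM is at right angles to VM, so A = M + (0, 4.9) = (-24.500, 4.9000). On A1, M sits at bearing -90° from A; a 142° counterclockwise sweep puts C at bearing 52°, so C = A + 4.9·(cos 52°, sin 52°) = (-21.483, 8.7613). A1 meets CU tangentially, so AC is at right angles to CU, so CU runs along (−sin 52°, cos 52°); with |CU| = 28.1, U = (-43.626, 26.061). Then |VU| = |U − V| = 50.818.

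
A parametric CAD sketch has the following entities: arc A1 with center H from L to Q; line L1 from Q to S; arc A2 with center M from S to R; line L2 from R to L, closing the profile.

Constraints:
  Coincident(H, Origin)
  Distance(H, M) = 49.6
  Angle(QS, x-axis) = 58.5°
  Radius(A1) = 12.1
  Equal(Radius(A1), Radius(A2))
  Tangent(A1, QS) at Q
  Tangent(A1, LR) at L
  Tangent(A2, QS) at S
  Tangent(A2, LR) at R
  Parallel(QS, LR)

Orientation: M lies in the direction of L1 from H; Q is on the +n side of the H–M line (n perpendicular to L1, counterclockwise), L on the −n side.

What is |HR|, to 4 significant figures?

51.05

Tangency of A1 to both parallel lines with radius 12.1 puts Q and L at H ± 12.1·n: Q = (-10.32, 6.322), L = (10.32, -6.322). Equal radii place S and R the same way about M: S = M + 12.1·n = (15.60, 48.61), R = M − 12.1·n = (36.23, 35.97). Then |HR| = |R − H| = 51.05.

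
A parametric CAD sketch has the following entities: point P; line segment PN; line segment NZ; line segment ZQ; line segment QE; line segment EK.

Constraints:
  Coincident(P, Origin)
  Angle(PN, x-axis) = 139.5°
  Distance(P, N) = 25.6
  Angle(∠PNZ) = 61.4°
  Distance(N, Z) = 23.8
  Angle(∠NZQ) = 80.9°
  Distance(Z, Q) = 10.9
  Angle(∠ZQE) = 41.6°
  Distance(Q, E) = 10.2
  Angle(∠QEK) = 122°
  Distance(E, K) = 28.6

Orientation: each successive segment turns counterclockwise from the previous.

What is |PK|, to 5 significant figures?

49.044

P is at the origin; PN runs at 139.5° with length 25.6, so N = (-19.466, 16.626). ∠PNZ = 61.4° gives NZ at -101.90° from the x-axis; with |NZ| = 23.8, Z = (-24.374, -6.6626). ∠NZQ = 80.9° gives ZQ at -2.8000° from the x-axis; with |ZQ| = 10.9, Q = (-13.487, -7.1951). ∠ZQE = 41.6° gives QE at 135.60° from the x-axis; with |QE| = 10.2, E = (-20.775, -0.058540). ∠QEK = 122.0° gives EK at -166.40° from the x-axis; with |EK| = 28.6, K = (-48.573, -6.7836). Then |PK| = |K − P| = 49.044.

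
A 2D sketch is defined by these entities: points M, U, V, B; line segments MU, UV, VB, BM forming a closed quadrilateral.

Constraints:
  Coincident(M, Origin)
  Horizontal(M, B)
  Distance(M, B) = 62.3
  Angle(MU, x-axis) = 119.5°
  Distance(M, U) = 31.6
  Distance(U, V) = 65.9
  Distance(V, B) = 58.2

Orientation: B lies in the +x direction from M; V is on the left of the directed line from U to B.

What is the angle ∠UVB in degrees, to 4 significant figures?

83.18°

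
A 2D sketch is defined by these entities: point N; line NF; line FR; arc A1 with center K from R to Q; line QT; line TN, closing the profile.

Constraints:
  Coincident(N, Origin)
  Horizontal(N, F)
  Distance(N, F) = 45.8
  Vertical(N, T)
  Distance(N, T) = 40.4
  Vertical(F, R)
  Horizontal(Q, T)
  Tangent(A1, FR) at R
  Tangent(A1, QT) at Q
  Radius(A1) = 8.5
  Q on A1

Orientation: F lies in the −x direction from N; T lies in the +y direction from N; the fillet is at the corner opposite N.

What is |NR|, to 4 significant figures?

55.81

N is at the origin; NF is horizontal with |NF| = 45.8 and F on the −x side, so F = (-45.80, 0.000). N and T share the same x with |NT| = 40.4 and T on the +y side, so T = (0.000, 40.40). The virtual corner opposite N is at (-45.80, 40.40). The tangent condition forces KR to be normal to FR and since A1 is tangent to QT there, KQ ⟂ QT, with radius 8.5, so the center K sits 8.5 in from both sides at K = (-37.30, 31.90). That places the tangent points at R = (-45.80, 31.90) on FR and Q = (-37.30, 40.40) on QT. Then |NR| = |R − N| = 55.81.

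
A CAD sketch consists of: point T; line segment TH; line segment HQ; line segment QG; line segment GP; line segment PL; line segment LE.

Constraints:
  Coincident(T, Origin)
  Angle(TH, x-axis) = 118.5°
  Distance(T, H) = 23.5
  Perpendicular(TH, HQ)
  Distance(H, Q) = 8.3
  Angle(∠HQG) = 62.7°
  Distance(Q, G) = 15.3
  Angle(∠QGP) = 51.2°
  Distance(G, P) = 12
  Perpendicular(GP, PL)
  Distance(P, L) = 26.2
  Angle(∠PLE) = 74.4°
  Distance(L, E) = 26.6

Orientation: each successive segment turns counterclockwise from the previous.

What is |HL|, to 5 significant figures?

21.885

∠QGP = 51.2° gives GP at 94.600° from the x-axis; with |GP| = 12.0, P = (-6.8155, 20.053). GP ⟂ PL, so PL runs at -175.40°; with |PL| = 26.2, L = (-32.931, 17.952). Then |HL| = |L − H| = 21.885.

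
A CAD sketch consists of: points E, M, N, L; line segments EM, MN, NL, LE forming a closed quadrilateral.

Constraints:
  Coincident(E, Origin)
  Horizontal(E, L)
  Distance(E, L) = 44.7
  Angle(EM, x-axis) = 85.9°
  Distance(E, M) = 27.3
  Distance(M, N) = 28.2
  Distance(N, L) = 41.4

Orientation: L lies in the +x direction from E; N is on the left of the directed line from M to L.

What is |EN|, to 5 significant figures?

47.157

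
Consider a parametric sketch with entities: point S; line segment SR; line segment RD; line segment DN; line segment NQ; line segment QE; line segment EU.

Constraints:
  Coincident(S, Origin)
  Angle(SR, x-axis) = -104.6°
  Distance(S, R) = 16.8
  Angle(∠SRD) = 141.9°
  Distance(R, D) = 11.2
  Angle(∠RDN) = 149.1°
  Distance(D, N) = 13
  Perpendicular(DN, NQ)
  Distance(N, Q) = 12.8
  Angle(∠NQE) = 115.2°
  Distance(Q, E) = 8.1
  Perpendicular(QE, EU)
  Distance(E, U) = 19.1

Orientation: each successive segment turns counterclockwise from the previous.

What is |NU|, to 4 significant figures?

15.50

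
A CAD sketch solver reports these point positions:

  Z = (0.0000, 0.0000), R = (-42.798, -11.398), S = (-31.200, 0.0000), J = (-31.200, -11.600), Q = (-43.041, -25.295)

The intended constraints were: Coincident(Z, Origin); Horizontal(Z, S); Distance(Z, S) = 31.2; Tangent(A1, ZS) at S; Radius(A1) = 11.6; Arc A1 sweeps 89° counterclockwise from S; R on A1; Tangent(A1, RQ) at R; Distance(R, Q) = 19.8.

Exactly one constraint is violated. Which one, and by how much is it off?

Distance(R, Q) = 19.8 — off by 5.90.

Z = (0.00, 0.00) ✓; Z.y = 0.00, S.y = 0.00 ✓; |ZS| = 31.20 ✓; ∠(JS, SZ) = 90.00° ✓; |JS| = 11.60 ✓; bearing(J→R) − bearing(J→S) = 89.00° ✓; |JR| = 11.60 ✓; ∠(JR, RQ) = 90.00° ✓; |RQ| = 13.90 ✗.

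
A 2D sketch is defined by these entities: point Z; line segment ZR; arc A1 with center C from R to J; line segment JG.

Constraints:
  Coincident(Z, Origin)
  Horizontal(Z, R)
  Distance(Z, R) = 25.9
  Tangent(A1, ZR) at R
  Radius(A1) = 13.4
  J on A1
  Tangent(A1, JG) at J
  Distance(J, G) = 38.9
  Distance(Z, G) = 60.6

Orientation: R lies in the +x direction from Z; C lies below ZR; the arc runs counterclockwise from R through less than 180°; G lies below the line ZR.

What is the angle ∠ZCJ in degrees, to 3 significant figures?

47.1°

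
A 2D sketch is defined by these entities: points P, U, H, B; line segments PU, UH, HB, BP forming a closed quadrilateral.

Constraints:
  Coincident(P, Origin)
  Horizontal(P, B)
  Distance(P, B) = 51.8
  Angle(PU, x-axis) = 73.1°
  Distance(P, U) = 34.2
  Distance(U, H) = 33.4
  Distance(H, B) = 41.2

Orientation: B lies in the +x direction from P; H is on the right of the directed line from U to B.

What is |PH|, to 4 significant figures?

10.63

P is at the origin; PB is horizontal with |PB| = 51.8 and B in +x, so B = (51.8, 0). PU runs at 73.1° with |PU| = 34.2, so U = (9.942, 32.72). H is determined by |UH| = 33.4 and |HB| = 41.2 together: it lies at the intersection of circle(U, 33.4) and circle(B, 41.2). With |UB| = 53.13, the foot of the radical line on UB is 21.09 from U and the perpendicular offset is √(33.4² − 21.09²) = 25.90. Taking the right-of-UB solution: H = (10.61, -0.6704).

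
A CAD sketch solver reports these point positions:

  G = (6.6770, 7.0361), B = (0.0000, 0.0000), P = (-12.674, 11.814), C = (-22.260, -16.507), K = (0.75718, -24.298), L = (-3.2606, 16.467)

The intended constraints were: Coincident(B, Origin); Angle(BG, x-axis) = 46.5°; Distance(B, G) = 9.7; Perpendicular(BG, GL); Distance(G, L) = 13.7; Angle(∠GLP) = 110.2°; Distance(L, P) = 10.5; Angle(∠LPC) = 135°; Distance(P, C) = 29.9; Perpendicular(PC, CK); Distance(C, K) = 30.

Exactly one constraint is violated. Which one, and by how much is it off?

Distance(C, K) = 30 — off by 5.70.

B = (0.00, 0.00) ✓; BG at 46.50° ✓; |BG| = 9.700 ✓; ∠(BG, GL) = 90.00° ✓; |GL| = 13.70 ✓; ∠GLP = 110.2° ✓; |LP| = 10.50 ✓; ∠LPC = 135.0° ✓; |PC| = 29.90 ✓; ∠(PC, CK) = 90.00° ✓; |CK| = 24.30 ✗.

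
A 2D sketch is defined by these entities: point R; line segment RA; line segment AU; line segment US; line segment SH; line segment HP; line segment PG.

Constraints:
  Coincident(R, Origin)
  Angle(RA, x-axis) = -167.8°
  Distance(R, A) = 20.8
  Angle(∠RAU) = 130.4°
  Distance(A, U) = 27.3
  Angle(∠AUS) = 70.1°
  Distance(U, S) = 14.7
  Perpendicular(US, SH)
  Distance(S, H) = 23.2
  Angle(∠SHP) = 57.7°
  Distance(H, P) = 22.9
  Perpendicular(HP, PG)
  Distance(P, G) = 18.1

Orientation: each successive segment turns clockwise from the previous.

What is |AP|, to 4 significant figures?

20.27

R is at the origin; RA runs at -167.8° with length 20.8, so A = (-20.33, -4.396). ∠RAU = 130.4° gives AU at 142.6° from the x-axis; with |AU| = 27.3, U = (-42.02, 12.19). ∠AUS = 70.1° gives US at 32.70° from the x-axis; with |US| = 14.7, S = (-29.65, 20.13). The perpendicularity gives SH at right angles to US, so SH runs at -57.30°; with |SH| = 23.2, H = (-17.11, 0.6043). ∠SHP = 57.7° gives HP at -179.6° from the x-axis; with |HP| = 22.9, P = (-40.01, 0.4444). Then |AP| = |P − A| = 20.27.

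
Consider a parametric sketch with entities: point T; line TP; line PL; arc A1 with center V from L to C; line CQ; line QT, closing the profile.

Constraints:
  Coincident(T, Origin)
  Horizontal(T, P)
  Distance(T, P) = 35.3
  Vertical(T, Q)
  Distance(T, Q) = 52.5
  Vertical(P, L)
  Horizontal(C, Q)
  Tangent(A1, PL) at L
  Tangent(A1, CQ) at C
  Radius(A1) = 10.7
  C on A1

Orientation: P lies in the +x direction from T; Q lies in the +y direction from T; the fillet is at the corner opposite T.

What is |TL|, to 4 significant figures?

54.71

T is at the origin; T and P share the same y with |TP| = 35.3 and P on the +x side, so P = (35.30, 0.000). T and Q share the same x with |TQ| = 52.5 and Q on the +y side, so Q = (0.000, 52.50). The virtual corner opposite T is at (35.30, 52.50). Tangency of A1 to PL means the radius VL is perpendicular to PL and since A1 is tangent to CQ there, VC ⟂ CQ, with radius 10.7, so the center V sits 10.7 in from both sides at V = (24.60, 41.80). That places the tangent points at L = (35.30, 41.80) on PL and C = (24.60, 52.50) on CQ. Then |TL| = |L − T| = 54.71.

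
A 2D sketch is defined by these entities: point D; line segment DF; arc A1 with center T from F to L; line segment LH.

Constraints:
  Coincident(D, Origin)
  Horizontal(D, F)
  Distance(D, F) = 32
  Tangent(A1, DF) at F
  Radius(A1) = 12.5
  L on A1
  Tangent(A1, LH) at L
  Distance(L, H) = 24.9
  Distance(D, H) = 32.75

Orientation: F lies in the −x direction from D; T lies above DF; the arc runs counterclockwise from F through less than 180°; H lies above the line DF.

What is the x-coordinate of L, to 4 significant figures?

-20.42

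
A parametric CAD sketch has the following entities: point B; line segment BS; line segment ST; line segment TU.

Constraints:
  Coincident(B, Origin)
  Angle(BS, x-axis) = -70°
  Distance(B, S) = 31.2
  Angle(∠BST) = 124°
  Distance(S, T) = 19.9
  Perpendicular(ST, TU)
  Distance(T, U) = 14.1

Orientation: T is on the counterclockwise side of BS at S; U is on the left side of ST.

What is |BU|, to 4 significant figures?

39.16

B is at the origin; BS runs at -70.0° with length 31.2, so S = 31.2·(cos -70.0°, sin -70.0°) = (10.67, -29.32). ∠BST = 124.0°, so ST runs at -70.0° + (180° − 124.0°) = -14.00° from the x-axis; with |ST| = 19.9, T = S + 19.9·(cos -14.00°, sin -14.00°) = (29.98, -34.13). The perpendicularity gives TU at right angles to ST; with |TU| = 14.1 on the left of ST, U = T + 14.1·(0.2419, 0.9703) = (33.39, -20.45). Then |BU| = |U − B| = 39.16.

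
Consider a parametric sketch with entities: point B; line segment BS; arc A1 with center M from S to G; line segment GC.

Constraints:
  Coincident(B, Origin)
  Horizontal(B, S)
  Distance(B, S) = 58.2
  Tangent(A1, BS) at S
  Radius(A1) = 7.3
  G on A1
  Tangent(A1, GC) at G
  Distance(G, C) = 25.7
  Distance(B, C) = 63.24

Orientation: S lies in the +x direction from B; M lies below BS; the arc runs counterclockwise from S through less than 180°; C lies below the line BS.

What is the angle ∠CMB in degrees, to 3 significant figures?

87.2°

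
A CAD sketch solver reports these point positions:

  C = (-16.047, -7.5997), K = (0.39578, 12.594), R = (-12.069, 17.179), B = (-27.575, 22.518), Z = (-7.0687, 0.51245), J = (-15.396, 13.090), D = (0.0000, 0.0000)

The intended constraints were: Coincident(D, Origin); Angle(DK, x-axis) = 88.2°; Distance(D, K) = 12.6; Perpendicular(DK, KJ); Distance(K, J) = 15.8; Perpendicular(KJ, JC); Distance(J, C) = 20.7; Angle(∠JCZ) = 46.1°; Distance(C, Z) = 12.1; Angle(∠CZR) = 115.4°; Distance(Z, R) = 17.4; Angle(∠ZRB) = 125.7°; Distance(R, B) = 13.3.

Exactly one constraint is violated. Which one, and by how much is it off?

Distance(R, B) = 13.3 — off by 3.10.

D = (0.00, 0.00) ✓; DK at 88.20° ✓; |DK| = 12.60 ✓; ∠(DK, KJ) = 90.00° ✓; |KJ| = 15.80 ✓; ∠(KJ, JC) = 90.00° ✓; |JC| = 20.70 ✓; ∠JCZ = 46.10° ✓; |CZ| = 12.10 ✓; ∠CZR = 115.4° ✓; |ZR| = 17.40 ✓; ∠ZRB = 125.7° ✓; |RB| = 16.40 ✗.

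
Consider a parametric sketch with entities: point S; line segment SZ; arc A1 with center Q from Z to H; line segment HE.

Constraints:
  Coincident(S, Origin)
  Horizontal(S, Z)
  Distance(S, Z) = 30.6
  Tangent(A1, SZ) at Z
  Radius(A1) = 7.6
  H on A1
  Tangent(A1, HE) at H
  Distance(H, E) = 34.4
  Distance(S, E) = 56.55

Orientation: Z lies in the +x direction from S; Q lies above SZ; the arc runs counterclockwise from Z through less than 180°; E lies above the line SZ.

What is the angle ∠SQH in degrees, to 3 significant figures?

167°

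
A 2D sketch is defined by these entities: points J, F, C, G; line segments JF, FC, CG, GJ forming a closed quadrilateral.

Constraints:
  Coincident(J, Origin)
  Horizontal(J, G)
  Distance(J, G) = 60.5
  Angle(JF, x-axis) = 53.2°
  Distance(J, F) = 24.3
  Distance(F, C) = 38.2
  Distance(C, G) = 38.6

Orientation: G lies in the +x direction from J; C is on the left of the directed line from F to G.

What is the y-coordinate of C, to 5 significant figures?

36.729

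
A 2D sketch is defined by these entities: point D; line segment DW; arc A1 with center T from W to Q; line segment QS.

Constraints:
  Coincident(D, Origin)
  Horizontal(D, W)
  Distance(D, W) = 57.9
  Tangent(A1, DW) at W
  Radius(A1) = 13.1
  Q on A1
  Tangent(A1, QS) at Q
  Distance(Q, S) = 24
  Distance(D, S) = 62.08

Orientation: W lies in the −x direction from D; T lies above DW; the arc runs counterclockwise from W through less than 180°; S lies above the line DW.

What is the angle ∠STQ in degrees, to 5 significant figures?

61.373°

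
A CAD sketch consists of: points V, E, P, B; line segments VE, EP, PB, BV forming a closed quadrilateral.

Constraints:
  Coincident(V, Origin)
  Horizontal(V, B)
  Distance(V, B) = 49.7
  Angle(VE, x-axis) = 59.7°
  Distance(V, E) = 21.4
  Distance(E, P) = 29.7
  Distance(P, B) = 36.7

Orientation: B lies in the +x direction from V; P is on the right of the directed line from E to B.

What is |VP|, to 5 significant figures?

18.323

V is at the origin; VB is horizontal with |VB| = 49.7 and B in +x, so B = (49.7, 0). VE runs at 59.7° with |VE| = 21.4, so E = (10.797, 18.477). P is determined by |EP| = 29.7 and |PB| = 36.7 together: it lies at the intersection of circle(E, 29.7) and circle(B, 36.7). With |EB| = 43.068, the foot of the radical line on EB is 16.138 from E and the perpendicular offset is √(29.7² − 16.138²) = 24.933. Taking the right-of-EB solution: P = (14.677, -10.969).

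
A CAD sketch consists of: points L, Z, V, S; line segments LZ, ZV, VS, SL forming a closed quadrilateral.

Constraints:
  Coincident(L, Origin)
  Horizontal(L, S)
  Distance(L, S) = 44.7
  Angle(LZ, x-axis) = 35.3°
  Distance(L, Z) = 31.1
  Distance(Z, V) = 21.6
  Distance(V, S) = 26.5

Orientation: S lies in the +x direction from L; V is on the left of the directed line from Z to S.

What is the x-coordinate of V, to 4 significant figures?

45.23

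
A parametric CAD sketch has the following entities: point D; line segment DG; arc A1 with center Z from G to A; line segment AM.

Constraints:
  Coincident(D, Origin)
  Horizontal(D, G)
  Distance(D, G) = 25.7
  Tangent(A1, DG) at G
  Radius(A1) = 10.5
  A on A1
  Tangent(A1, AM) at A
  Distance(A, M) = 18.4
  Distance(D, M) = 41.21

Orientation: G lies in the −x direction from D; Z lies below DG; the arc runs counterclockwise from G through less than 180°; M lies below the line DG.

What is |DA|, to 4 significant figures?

38.22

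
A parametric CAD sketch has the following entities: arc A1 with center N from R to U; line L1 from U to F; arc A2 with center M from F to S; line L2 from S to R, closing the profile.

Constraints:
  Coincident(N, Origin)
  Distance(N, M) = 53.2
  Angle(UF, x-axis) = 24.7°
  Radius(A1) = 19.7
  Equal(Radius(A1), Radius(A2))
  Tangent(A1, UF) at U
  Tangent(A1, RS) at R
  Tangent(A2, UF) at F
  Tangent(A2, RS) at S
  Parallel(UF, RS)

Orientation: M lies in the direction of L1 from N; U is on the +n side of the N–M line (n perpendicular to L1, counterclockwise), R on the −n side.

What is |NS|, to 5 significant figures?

56.730

Tangency of A1 to both parallel lines with radius 19.7 puts U and R at N ± 19.7·n: U = (-8.2320, 17.898), R = (8.2320, -17.898). Equal radii place F and S the same way about M: F = M + 19.7·n = (40.101, 40.128), S = M − 19.7·n = (56.565, 4.3329). Then |NS| = |S − N| = 56.730.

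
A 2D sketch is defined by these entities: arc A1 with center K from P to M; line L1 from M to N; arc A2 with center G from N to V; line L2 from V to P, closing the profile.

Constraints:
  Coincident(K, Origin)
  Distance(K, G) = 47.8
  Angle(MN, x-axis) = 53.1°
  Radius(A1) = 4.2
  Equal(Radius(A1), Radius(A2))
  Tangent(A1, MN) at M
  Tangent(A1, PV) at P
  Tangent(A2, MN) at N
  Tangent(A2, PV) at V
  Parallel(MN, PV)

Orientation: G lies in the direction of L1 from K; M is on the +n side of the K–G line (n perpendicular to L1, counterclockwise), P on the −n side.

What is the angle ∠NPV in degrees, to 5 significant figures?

9.9669°

The slot axis is L1's direction at 53.1°, so u = (cos 53.1°, sin 53.1°) = (0.60042, 0.79968) and n = (−sin 53.1°, cos 53.1°) = (-0.79968, 0.60042). K is at the origin and G lies 47.8 along u from K, so G = 47.8·u = (28.700, 38.225). Tangency of A1 to both parallel lines with radius 4.2 puts M and P at K ± 4.2·n: M = (-3.3587, 2.5218), P = (3.3587, -2.5218). Equal radii place N and V the same way about G: N = G + 4.2·n = (25.341, 40.747), V = G − 4.2·n = (32.059, 35.703). Then cos ∠NPV = PN·PV / (|PN||PV|), giving 9.9669°.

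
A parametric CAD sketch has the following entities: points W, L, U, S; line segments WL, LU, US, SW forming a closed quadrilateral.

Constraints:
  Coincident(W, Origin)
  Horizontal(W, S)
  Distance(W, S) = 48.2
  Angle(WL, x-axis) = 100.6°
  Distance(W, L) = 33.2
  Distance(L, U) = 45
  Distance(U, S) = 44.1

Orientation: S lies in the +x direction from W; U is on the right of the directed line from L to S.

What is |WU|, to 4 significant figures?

12.15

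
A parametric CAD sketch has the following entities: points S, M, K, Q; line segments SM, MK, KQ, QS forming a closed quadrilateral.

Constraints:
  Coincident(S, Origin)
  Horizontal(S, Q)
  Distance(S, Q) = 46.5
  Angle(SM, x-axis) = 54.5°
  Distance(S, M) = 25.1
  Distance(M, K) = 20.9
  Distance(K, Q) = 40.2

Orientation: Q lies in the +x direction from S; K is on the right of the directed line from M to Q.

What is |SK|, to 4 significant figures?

6.438

Checks: |MK| = 20.90 ✓; |KQ| = 40.20 ✓.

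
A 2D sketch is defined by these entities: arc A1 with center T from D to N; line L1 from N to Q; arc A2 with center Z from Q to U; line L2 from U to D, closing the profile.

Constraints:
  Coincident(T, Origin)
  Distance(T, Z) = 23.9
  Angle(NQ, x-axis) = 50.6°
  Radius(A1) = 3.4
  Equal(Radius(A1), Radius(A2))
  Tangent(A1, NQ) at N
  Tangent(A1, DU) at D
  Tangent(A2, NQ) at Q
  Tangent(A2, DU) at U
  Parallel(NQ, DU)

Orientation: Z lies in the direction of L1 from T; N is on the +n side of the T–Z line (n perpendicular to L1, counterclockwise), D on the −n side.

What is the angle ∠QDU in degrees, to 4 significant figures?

15.88°

The slot axis is L1's direction at 50.6°, so u = (cos 50.6°, sin 50.6°) = (0.6347, 0.7727) and n = (−sin 50.6°, cos 50.6°) = (-0.7727, 0.6347). T is at the origin and Z lies 23.9 along u from T, so Z = 23.9·u = (15.17, 18.47). Tangency of A1 to both parallel lines with radius 3.4 puts N and D at T ± 3.4·n: N = (-2.627, 2.158), D = (2.627, -2.158). Equal radii place Q and U the same way about Z: Q = Z + 3.4·n = (12.54, 20.63), U = Z − 3.4·n = (17.80, 16.31). Then cos ∠QDU = DQ·DU / (|DQ||DU|), giving 15.88°.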